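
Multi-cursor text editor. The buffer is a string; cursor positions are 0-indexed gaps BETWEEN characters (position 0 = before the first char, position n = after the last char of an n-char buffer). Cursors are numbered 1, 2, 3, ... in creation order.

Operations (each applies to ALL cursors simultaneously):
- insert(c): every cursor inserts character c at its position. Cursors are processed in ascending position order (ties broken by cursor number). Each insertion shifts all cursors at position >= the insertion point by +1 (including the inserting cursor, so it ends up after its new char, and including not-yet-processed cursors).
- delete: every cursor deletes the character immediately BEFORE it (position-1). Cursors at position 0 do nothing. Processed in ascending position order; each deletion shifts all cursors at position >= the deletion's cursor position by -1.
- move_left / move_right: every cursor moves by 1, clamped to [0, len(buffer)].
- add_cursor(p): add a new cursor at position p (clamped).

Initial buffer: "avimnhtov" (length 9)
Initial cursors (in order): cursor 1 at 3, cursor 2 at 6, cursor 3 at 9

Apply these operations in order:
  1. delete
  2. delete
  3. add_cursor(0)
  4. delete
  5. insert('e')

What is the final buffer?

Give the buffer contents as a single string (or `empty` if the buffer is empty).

Answer: eeee

Derivation:
After op 1 (delete): buffer="avmnto" (len 6), cursors c1@2 c2@4 c3@6, authorship ......
After op 2 (delete): buffer="amt" (len 3), cursors c1@1 c2@2 c3@3, authorship ...
After op 3 (add_cursor(0)): buffer="amt" (len 3), cursors c4@0 c1@1 c2@2 c3@3, authorship ...
After op 4 (delete): buffer="" (len 0), cursors c1@0 c2@0 c3@0 c4@0, authorship 
After op 5 (insert('e')): buffer="eeee" (len 4), cursors c1@4 c2@4 c3@4 c4@4, authorship 1234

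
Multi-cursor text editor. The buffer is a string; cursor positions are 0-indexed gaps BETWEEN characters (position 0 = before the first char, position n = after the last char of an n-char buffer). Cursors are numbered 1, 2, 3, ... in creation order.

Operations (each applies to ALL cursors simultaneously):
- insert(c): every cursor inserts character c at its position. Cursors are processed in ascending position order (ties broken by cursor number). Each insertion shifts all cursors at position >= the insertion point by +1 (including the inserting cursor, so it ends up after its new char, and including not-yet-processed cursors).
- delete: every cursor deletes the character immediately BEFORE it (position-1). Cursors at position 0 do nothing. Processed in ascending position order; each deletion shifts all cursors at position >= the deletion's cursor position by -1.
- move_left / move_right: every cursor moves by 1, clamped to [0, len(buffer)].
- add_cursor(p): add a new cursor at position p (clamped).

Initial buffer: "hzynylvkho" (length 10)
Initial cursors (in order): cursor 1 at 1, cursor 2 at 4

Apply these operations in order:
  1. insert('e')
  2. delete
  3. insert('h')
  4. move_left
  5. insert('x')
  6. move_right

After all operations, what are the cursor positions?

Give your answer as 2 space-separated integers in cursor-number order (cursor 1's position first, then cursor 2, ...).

Answer: 3 8

Derivation:
After op 1 (insert('e')): buffer="hezyneylvkho" (len 12), cursors c1@2 c2@6, authorship .1...2......
After op 2 (delete): buffer="hzynylvkho" (len 10), cursors c1@1 c2@4, authorship ..........
After op 3 (insert('h')): buffer="hhzynhylvkho" (len 12), cursors c1@2 c2@6, authorship .1...2......
After op 4 (move_left): buffer="hhzynhylvkho" (len 12), cursors c1@1 c2@5, authorship .1...2......
After op 5 (insert('x')): buffer="hxhzynxhylvkho" (len 14), cursors c1@2 c2@7, authorship .11...22......
After op 6 (move_right): buffer="hxhzynxhylvkho" (len 14), cursors c1@3 c2@8, authorship .11...22......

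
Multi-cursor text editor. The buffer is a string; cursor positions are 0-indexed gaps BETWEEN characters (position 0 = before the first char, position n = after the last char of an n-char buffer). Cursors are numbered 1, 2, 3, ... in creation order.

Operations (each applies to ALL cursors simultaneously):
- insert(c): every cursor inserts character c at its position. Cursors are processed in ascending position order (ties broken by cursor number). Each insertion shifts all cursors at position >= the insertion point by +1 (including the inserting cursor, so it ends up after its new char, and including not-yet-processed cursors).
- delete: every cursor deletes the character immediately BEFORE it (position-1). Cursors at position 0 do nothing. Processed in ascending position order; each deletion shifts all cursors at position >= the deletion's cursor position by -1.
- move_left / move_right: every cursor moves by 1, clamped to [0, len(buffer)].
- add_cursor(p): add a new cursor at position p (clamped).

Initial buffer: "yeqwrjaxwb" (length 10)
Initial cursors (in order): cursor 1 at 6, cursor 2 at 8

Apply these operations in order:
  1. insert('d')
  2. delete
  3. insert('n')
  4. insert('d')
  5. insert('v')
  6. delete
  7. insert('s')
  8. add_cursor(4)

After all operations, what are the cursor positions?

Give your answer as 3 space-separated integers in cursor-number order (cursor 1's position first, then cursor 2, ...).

After op 1 (insert('d')): buffer="yeqwrjdaxdwb" (len 12), cursors c1@7 c2@10, authorship ......1..2..
After op 2 (delete): buffer="yeqwrjaxwb" (len 10), cursors c1@6 c2@8, authorship ..........
After op 3 (insert('n')): buffer="yeqwrjnaxnwb" (len 12), cursors c1@7 c2@10, authorship ......1..2..
After op 4 (insert('d')): buffer="yeqwrjndaxndwb" (len 14), cursors c1@8 c2@12, authorship ......11..22..
After op 5 (insert('v')): buffer="yeqwrjndvaxndvwb" (len 16), cursors c1@9 c2@14, authorship ......111..222..
After op 6 (delete): buffer="yeqwrjndaxndwb" (len 14), cursors c1@8 c2@12, authorship ......11..22..
After op 7 (insert('s')): buffer="yeqwrjndsaxndswb" (len 16), cursors c1@9 c2@14, authorship ......111..222..
After op 8 (add_cursor(4)): buffer="yeqwrjndsaxndswb" (len 16), cursors c3@4 c1@9 c2@14, authorship ......111..222..

Answer: 9 14 4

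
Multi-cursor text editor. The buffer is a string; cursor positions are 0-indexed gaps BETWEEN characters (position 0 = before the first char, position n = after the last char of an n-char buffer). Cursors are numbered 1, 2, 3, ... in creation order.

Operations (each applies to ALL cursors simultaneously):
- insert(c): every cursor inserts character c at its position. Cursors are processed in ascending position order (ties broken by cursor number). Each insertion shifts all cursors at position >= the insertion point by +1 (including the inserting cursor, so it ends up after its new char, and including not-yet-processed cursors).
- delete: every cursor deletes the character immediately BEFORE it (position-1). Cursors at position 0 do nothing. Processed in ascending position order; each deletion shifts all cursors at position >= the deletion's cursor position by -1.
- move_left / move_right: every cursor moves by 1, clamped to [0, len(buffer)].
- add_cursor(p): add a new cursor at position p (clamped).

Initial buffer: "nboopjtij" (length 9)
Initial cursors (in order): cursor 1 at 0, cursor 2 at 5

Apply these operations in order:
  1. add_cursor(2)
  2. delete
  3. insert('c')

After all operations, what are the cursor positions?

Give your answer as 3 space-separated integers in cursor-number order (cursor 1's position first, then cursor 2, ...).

Answer: 1 6 3

Derivation:
After op 1 (add_cursor(2)): buffer="nboopjtij" (len 9), cursors c1@0 c3@2 c2@5, authorship .........
After op 2 (delete): buffer="noojtij" (len 7), cursors c1@0 c3@1 c2@3, authorship .......
After op 3 (insert('c')): buffer="cncoocjtij" (len 10), cursors c1@1 c3@3 c2@6, authorship 1.3..2....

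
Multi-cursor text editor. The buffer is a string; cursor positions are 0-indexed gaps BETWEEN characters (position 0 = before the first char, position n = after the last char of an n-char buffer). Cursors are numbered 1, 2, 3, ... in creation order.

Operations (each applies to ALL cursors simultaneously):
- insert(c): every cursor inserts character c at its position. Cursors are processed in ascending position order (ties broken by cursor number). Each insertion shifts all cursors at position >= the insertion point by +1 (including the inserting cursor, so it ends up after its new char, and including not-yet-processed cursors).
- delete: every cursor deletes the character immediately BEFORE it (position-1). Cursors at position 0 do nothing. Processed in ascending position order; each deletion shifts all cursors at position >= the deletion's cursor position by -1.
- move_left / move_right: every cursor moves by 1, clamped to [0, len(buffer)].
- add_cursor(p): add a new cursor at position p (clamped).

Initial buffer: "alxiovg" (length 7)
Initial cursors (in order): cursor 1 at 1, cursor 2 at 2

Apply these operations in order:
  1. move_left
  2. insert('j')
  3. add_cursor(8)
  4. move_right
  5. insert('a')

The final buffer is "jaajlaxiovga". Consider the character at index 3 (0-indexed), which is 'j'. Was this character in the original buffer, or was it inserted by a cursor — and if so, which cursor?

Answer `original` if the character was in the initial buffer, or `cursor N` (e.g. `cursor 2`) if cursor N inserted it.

After op 1 (move_left): buffer="alxiovg" (len 7), cursors c1@0 c2@1, authorship .......
After op 2 (insert('j')): buffer="jajlxiovg" (len 9), cursors c1@1 c2@3, authorship 1.2......
After op 3 (add_cursor(8)): buffer="jajlxiovg" (len 9), cursors c1@1 c2@3 c3@8, authorship 1.2......
After op 4 (move_right): buffer="jajlxiovg" (len 9), cursors c1@2 c2@4 c3@9, authorship 1.2......
After op 5 (insert('a')): buffer="jaajlaxiovga" (len 12), cursors c1@3 c2@6 c3@12, authorship 1.12.2.....3
Authorship (.=original, N=cursor N): 1 . 1 2 . 2 . . . . . 3
Index 3: author = 2

Answer: cursor 2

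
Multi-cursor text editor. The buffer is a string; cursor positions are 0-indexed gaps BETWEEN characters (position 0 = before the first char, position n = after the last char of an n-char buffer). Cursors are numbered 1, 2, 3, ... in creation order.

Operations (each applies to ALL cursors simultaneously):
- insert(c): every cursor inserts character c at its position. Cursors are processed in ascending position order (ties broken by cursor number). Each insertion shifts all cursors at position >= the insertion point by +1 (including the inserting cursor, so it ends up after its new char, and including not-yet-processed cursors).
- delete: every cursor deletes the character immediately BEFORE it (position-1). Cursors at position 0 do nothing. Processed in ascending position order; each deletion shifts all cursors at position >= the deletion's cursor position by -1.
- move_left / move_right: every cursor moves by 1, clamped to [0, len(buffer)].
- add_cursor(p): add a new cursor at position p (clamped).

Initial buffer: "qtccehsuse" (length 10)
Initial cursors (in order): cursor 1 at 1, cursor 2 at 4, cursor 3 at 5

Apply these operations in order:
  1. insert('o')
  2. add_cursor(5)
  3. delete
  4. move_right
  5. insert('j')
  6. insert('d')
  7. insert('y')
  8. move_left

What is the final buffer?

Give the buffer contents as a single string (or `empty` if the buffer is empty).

After op 1 (insert('o')): buffer="qotccoeohsuse" (len 13), cursors c1@2 c2@6 c3@8, authorship .1...2.3.....
After op 2 (add_cursor(5)): buffer="qotccoeohsuse" (len 13), cursors c1@2 c4@5 c2@6 c3@8, authorship .1...2.3.....
After op 3 (delete): buffer="qtcehsuse" (len 9), cursors c1@1 c2@3 c4@3 c3@4, authorship .........
After op 4 (move_right): buffer="qtcehsuse" (len 9), cursors c1@2 c2@4 c4@4 c3@5, authorship .........
After op 5 (insert('j')): buffer="qtjcejjhjsuse" (len 13), cursors c1@3 c2@7 c4@7 c3@9, authorship ..1..24.3....
After op 6 (insert('d')): buffer="qtjdcejjddhjdsuse" (len 17), cursors c1@4 c2@10 c4@10 c3@13, authorship ..11..2424.33....
After op 7 (insert('y')): buffer="qtjdycejjddyyhjdysuse" (len 21), cursors c1@5 c2@13 c4@13 c3@17, authorship ..111..242424.333....
After op 8 (move_left): buffer="qtjdycejjddyyhjdysuse" (len 21), cursors c1@4 c2@12 c4@12 c3@16, authorship ..111..242424.333....

Answer: qtjdycejjddyyhjdysuse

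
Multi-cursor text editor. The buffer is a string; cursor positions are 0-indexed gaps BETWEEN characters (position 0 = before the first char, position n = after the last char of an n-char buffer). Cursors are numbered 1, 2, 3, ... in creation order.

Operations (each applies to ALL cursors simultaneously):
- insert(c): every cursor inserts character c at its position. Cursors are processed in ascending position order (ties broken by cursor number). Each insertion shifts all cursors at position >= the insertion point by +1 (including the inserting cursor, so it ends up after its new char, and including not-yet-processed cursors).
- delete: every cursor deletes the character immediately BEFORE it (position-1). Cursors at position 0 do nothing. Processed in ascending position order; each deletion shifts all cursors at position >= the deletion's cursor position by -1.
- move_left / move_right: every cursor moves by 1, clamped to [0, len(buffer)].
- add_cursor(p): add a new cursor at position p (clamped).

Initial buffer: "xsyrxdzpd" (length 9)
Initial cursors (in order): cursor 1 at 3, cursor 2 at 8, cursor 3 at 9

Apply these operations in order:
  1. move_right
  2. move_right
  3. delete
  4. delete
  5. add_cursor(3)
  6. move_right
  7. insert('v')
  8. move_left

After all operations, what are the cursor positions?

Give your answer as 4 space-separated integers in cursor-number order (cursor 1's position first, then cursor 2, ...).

After op 1 (move_right): buffer="xsyrxdzpd" (len 9), cursors c1@4 c2@9 c3@9, authorship .........
After op 2 (move_right): buffer="xsyrxdzpd" (len 9), cursors c1@5 c2@9 c3@9, authorship .........
After op 3 (delete): buffer="xsyrdz" (len 6), cursors c1@4 c2@6 c3@6, authorship ......
After op 4 (delete): buffer="xsy" (len 3), cursors c1@3 c2@3 c3@3, authorship ...
After op 5 (add_cursor(3)): buffer="xsy" (len 3), cursors c1@3 c2@3 c3@3 c4@3, authorship ...
After op 6 (move_right): buffer="xsy" (len 3), cursors c1@3 c2@3 c3@3 c4@3, authorship ...
After op 7 (insert('v')): buffer="xsyvvvv" (len 7), cursors c1@7 c2@7 c3@7 c4@7, authorship ...1234
After op 8 (move_left): buffer="xsyvvvv" (len 7), cursors c1@6 c2@6 c3@6 c4@6, authorship ...1234

Answer: 6 6 6 6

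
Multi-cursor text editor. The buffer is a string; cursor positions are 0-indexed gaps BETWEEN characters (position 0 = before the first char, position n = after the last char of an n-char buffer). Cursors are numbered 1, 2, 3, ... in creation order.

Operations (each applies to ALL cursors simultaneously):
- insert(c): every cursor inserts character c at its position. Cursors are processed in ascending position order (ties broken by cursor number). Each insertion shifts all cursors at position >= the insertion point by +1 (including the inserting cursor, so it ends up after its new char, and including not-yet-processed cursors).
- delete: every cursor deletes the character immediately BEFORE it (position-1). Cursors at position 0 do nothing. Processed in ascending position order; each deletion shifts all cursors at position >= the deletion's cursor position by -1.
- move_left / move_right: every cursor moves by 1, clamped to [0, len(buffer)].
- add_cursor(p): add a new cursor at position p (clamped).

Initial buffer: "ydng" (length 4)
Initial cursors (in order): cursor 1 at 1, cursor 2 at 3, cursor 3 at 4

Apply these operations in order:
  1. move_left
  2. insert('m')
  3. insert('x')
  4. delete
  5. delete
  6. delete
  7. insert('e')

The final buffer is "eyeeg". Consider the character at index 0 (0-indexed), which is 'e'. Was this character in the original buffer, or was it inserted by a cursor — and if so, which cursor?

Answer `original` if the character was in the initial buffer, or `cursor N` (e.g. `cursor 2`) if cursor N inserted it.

After op 1 (move_left): buffer="ydng" (len 4), cursors c1@0 c2@2 c3@3, authorship ....
After op 2 (insert('m')): buffer="mydmnmg" (len 7), cursors c1@1 c2@4 c3@6, authorship 1..2.3.
After op 3 (insert('x')): buffer="mxydmxnmxg" (len 10), cursors c1@2 c2@6 c3@9, authorship 11..22.33.
After op 4 (delete): buffer="mydmnmg" (len 7), cursors c1@1 c2@4 c3@6, authorship 1..2.3.
After op 5 (delete): buffer="ydng" (len 4), cursors c1@0 c2@2 c3@3, authorship ....
After op 6 (delete): buffer="yg" (len 2), cursors c1@0 c2@1 c3@1, authorship ..
After op 7 (insert('e')): buffer="eyeeg" (len 5), cursors c1@1 c2@4 c3@4, authorship 1.23.
Authorship (.=original, N=cursor N): 1 . 2 3 .
Index 0: author = 1

Answer: cursor 1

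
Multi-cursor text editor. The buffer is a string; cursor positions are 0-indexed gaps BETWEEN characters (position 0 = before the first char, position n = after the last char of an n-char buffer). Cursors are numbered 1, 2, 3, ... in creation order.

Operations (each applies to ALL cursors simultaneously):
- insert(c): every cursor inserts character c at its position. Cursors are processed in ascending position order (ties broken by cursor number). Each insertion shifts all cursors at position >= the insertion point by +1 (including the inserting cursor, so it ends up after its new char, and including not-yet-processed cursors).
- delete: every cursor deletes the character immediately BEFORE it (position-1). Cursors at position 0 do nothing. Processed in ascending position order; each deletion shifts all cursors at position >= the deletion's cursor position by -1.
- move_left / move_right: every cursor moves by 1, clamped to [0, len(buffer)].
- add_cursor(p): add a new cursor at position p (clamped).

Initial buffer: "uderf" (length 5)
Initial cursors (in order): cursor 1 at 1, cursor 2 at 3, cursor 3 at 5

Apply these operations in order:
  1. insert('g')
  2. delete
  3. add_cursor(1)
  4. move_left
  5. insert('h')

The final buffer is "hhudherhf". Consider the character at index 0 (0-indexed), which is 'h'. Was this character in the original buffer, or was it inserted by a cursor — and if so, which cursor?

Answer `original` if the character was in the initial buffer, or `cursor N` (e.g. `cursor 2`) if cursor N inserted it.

After op 1 (insert('g')): buffer="ugdegrfg" (len 8), cursors c1@2 c2@5 c3@8, authorship .1..2..3
After op 2 (delete): buffer="uderf" (len 5), cursors c1@1 c2@3 c3@5, authorship .....
After op 3 (add_cursor(1)): buffer="uderf" (len 5), cursors c1@1 c4@1 c2@3 c3@5, authorship .....
After op 4 (move_left): buffer="uderf" (len 5), cursors c1@0 c4@0 c2@2 c3@4, authorship .....
After op 5 (insert('h')): buffer="hhudherhf" (len 9), cursors c1@2 c4@2 c2@5 c3@8, authorship 14..2..3.
Authorship (.=original, N=cursor N): 1 4 . . 2 . . 3 .
Index 0: author = 1

Answer: cursor 1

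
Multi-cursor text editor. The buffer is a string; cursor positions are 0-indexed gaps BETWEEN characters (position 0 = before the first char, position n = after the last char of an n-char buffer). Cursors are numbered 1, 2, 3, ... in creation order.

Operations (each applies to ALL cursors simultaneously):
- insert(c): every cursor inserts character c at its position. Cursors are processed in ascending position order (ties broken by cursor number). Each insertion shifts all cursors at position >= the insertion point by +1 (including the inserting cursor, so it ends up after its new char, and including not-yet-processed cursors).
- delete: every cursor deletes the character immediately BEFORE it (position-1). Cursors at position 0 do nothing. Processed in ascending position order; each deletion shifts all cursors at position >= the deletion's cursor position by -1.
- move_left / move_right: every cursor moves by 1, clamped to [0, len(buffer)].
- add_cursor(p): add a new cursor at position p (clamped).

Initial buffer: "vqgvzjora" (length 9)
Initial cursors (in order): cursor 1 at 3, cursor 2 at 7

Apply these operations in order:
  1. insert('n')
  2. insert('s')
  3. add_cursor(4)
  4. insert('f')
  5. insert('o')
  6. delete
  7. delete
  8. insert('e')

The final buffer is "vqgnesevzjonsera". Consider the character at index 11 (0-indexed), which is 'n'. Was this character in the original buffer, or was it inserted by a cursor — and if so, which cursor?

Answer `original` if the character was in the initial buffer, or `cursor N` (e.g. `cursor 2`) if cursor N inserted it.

After op 1 (insert('n')): buffer="vqgnvzjonra" (len 11), cursors c1@4 c2@9, authorship ...1....2..
After op 2 (insert('s')): buffer="vqgnsvzjonsra" (len 13), cursors c1@5 c2@11, authorship ...11....22..
After op 3 (add_cursor(4)): buffer="vqgnsvzjonsra" (len 13), cursors c3@4 c1@5 c2@11, authorship ...11....22..
After op 4 (insert('f')): buffer="vqgnfsfvzjonsfra" (len 16), cursors c3@5 c1@7 c2@14, authorship ...1311....222..
After op 5 (insert('o')): buffer="vqgnfosfovzjonsfora" (len 19), cursors c3@6 c1@9 c2@17, authorship ...133111....2222..
After op 6 (delete): buffer="vqgnfsfvzjonsfra" (len 16), cursors c3@5 c1@7 c2@14, authorship ...1311....222..
After op 7 (delete): buffer="vqgnsvzjonsra" (len 13), cursors c3@4 c1@5 c2@11, authorship ...11....22..
After op 8 (insert('e')): buffer="vqgnesevzjonsera" (len 16), cursors c3@5 c1@7 c2@14, authorship ...1311....222..
Authorship (.=original, N=cursor N): . . . 1 3 1 1 . . . . 2 2 2 . .
Index 11: author = 2

Answer: cursor 2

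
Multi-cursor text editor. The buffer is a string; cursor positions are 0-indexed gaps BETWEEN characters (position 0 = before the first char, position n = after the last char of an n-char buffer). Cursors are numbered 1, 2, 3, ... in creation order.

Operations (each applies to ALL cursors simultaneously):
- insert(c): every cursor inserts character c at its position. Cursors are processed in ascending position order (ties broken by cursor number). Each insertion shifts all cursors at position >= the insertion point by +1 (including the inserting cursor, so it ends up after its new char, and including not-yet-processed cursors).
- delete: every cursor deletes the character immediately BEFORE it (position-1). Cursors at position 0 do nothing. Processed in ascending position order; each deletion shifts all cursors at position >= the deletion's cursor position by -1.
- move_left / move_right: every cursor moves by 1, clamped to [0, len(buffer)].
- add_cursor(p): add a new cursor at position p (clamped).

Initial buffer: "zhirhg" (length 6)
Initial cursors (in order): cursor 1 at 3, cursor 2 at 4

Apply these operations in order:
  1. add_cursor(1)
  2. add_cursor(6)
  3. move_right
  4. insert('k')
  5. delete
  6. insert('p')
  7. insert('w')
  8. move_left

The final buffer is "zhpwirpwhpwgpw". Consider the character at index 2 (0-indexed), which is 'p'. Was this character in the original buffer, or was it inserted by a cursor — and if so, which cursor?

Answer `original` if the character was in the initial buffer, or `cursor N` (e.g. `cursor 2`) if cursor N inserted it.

After op 1 (add_cursor(1)): buffer="zhirhg" (len 6), cursors c3@1 c1@3 c2@4, authorship ......
After op 2 (add_cursor(6)): buffer="zhirhg" (len 6), cursors c3@1 c1@3 c2@4 c4@6, authorship ......
After op 3 (move_right): buffer="zhirhg" (len 6), cursors c3@2 c1@4 c2@5 c4@6, authorship ......
After op 4 (insert('k')): buffer="zhkirkhkgk" (len 10), cursors c3@3 c1@6 c2@8 c4@10, authorship ..3..1.2.4
After op 5 (delete): buffer="zhirhg" (len 6), cursors c3@2 c1@4 c2@5 c4@6, authorship ......
After op 6 (insert('p')): buffer="zhpirphpgp" (len 10), cursors c3@3 c1@6 c2@8 c4@10, authorship ..3..1.2.4
After op 7 (insert('w')): buffer="zhpwirpwhpwgpw" (len 14), cursors c3@4 c1@8 c2@11 c4@14, authorship ..33..11.22.44
After op 8 (move_left): buffer="zhpwirpwhpwgpw" (len 14), cursors c3@3 c1@7 c2@10 c4@13, authorship ..33..11.22.44
Authorship (.=original, N=cursor N): . . 3 3 . . 1 1 . 2 2 . 4 4
Index 2: author = 3

Answer: cursor 3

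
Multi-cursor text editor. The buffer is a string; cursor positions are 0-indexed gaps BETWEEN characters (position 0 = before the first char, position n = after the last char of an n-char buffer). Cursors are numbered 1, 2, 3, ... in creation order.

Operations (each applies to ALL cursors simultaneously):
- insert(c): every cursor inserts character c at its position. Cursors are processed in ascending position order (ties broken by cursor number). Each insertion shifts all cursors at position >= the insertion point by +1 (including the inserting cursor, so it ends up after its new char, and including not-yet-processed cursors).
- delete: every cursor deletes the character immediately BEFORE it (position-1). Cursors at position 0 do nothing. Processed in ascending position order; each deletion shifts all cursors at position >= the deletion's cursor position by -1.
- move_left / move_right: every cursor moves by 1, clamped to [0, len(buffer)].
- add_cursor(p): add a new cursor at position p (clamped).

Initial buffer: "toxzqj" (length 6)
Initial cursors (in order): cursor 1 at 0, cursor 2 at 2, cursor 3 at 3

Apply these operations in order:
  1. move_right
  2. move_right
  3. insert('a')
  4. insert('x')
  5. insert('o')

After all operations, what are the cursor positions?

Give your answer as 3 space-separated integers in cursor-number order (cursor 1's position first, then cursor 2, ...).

Answer: 5 10 14

Derivation:
After op 1 (move_right): buffer="toxzqj" (len 6), cursors c1@1 c2@3 c3@4, authorship ......
After op 2 (move_right): buffer="toxzqj" (len 6), cursors c1@2 c2@4 c3@5, authorship ......
After op 3 (insert('a')): buffer="toaxzaqaj" (len 9), cursors c1@3 c2@6 c3@8, authorship ..1..2.3.
After op 4 (insert('x')): buffer="toaxxzaxqaxj" (len 12), cursors c1@4 c2@8 c3@11, authorship ..11..22.33.
After op 5 (insert('o')): buffer="toaxoxzaxoqaxoj" (len 15), cursors c1@5 c2@10 c3@14, authorship ..111..222.333.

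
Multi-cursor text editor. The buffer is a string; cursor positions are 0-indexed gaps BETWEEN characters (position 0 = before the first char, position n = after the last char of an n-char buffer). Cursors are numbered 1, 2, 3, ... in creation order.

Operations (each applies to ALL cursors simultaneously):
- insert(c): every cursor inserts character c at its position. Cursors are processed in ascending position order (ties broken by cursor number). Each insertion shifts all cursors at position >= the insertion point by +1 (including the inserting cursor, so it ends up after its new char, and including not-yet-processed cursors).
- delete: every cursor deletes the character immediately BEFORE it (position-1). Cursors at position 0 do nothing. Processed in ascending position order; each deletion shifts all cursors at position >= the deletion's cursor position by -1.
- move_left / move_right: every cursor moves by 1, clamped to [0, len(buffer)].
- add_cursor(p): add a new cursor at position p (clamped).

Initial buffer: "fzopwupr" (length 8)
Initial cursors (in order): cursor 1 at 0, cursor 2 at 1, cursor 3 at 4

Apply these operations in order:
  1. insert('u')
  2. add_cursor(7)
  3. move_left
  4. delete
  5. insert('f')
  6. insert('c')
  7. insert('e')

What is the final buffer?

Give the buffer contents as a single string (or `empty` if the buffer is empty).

Answer: fceufceuzffcceeuwupr

Derivation:
After op 1 (insert('u')): buffer="ufuzopuwupr" (len 11), cursors c1@1 c2@3 c3@7, authorship 1.2...3....
After op 2 (add_cursor(7)): buffer="ufuzopuwupr" (len 11), cursors c1@1 c2@3 c3@7 c4@7, authorship 1.2...3....
After op 3 (move_left): buffer="ufuzopuwupr" (len 11), cursors c1@0 c2@2 c3@6 c4@6, authorship 1.2...3....
After op 4 (delete): buffer="uuzuwupr" (len 8), cursors c1@0 c2@1 c3@3 c4@3, authorship 12.3....
After op 5 (insert('f')): buffer="fufuzffuwupr" (len 12), cursors c1@1 c2@3 c3@7 c4@7, authorship 1122.343....
After op 6 (insert('c')): buffer="fcufcuzffccuwupr" (len 16), cursors c1@2 c2@5 c3@11 c4@11, authorship 111222.34343....
After op 7 (insert('e')): buffer="fceufceuzffcceeuwupr" (len 20), cursors c1@3 c2@7 c3@15 c4@15, authorship 11112222.3434343....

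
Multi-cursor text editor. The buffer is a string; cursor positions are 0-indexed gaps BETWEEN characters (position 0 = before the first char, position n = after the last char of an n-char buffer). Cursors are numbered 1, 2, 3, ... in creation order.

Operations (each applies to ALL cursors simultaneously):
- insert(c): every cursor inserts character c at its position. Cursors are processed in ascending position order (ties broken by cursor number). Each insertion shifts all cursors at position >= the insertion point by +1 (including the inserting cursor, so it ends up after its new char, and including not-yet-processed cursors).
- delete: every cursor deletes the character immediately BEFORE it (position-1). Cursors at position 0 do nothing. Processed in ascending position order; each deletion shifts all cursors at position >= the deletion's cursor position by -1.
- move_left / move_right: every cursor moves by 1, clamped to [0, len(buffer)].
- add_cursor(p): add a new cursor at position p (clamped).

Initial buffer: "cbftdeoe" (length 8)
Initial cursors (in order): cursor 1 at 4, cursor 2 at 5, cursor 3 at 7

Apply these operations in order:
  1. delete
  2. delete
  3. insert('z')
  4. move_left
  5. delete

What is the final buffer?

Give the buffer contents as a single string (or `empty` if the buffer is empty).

Answer: ze

Derivation:
After op 1 (delete): buffer="cbfee" (len 5), cursors c1@3 c2@3 c3@4, authorship .....
After op 2 (delete): buffer="ce" (len 2), cursors c1@1 c2@1 c3@1, authorship ..
After op 3 (insert('z')): buffer="czzze" (len 5), cursors c1@4 c2@4 c3@4, authorship .123.
After op 4 (move_left): buffer="czzze" (len 5), cursors c1@3 c2@3 c3@3, authorship .123.
After op 5 (delete): buffer="ze" (len 2), cursors c1@0 c2@0 c3@0, authorship 3.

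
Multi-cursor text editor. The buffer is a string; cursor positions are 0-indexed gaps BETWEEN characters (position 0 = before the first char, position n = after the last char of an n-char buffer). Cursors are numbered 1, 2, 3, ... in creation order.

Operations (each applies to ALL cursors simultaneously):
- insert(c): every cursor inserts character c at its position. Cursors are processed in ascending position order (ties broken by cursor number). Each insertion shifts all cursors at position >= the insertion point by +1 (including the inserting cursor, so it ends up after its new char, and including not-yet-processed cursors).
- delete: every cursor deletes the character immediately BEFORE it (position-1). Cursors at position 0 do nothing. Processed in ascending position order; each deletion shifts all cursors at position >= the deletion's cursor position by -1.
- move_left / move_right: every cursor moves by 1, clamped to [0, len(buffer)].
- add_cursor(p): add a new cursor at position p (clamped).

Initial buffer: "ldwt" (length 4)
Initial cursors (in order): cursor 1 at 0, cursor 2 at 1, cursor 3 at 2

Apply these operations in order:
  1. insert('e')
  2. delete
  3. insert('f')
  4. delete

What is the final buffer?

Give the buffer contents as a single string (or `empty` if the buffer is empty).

After op 1 (insert('e')): buffer="eledewt" (len 7), cursors c1@1 c2@3 c3@5, authorship 1.2.3..
After op 2 (delete): buffer="ldwt" (len 4), cursors c1@0 c2@1 c3@2, authorship ....
After op 3 (insert('f')): buffer="flfdfwt" (len 7), cursors c1@1 c2@3 c3@5, authorship 1.2.3..
After op 4 (delete): buffer="ldwt" (len 4), cursors c1@0 c2@1 c3@2, authorship ....

Answer: ldwt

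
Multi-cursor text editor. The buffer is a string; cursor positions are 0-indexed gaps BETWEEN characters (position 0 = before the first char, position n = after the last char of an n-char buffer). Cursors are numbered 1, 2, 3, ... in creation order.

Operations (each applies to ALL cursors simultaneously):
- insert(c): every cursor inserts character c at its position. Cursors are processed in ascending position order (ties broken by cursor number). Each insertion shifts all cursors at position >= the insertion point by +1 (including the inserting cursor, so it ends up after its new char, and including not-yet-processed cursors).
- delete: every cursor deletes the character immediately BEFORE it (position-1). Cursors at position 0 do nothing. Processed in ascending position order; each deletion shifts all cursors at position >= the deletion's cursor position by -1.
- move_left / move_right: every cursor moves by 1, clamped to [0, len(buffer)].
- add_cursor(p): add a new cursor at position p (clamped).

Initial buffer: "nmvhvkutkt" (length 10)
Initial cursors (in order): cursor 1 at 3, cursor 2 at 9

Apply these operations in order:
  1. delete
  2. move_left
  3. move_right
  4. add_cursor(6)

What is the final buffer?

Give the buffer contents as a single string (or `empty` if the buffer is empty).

After op 1 (delete): buffer="nmhvkutt" (len 8), cursors c1@2 c2@7, authorship ........
After op 2 (move_left): buffer="nmhvkutt" (len 8), cursors c1@1 c2@6, authorship ........
After op 3 (move_right): buffer="nmhvkutt" (len 8), cursors c1@2 c2@7, authorship ........
After op 4 (add_cursor(6)): buffer="nmhvkutt" (len 8), cursors c1@2 c3@6 c2@7, authorship ........

Answer: nmhvkutt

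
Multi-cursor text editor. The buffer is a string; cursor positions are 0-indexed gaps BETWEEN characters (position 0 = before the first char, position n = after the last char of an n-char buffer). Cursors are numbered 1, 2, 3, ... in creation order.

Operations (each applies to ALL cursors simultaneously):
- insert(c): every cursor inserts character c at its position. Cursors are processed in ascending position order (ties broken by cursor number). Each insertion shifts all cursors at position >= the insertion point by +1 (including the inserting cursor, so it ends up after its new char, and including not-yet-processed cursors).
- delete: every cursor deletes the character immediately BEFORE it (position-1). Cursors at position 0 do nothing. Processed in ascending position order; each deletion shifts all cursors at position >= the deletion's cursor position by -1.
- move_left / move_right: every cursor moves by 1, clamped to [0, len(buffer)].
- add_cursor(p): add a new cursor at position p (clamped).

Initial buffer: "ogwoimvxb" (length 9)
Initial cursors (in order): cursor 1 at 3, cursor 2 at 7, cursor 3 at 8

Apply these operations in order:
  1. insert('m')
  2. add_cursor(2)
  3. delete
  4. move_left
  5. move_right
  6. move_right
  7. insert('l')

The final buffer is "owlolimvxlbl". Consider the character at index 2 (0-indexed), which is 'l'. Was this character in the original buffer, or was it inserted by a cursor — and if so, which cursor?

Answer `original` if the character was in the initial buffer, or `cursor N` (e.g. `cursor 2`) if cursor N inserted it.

After op 1 (insert('m')): buffer="ogwmoimvmxmb" (len 12), cursors c1@4 c2@9 c3@11, authorship ...1....2.3.
After op 2 (add_cursor(2)): buffer="ogwmoimvmxmb" (len 12), cursors c4@2 c1@4 c2@9 c3@11, authorship ...1....2.3.
After op 3 (delete): buffer="owoimvxb" (len 8), cursors c4@1 c1@2 c2@6 c3@7, authorship ........
After op 4 (move_left): buffer="owoimvxb" (len 8), cursors c4@0 c1@1 c2@5 c3@6, authorship ........
After op 5 (move_right): buffer="owoimvxb" (len 8), cursors c4@1 c1@2 c2@6 c3@7, authorship ........
After op 6 (move_right): buffer="owoimvxb" (len 8), cursors c4@2 c1@3 c2@7 c3@8, authorship ........
After op 7 (insert('l')): buffer="owlolimvxlbl" (len 12), cursors c4@3 c1@5 c2@10 c3@12, authorship ..4.1....2.3
Authorship (.=original, N=cursor N): . . 4 . 1 . . . . 2 . 3
Index 2: author = 4

Answer: cursor 4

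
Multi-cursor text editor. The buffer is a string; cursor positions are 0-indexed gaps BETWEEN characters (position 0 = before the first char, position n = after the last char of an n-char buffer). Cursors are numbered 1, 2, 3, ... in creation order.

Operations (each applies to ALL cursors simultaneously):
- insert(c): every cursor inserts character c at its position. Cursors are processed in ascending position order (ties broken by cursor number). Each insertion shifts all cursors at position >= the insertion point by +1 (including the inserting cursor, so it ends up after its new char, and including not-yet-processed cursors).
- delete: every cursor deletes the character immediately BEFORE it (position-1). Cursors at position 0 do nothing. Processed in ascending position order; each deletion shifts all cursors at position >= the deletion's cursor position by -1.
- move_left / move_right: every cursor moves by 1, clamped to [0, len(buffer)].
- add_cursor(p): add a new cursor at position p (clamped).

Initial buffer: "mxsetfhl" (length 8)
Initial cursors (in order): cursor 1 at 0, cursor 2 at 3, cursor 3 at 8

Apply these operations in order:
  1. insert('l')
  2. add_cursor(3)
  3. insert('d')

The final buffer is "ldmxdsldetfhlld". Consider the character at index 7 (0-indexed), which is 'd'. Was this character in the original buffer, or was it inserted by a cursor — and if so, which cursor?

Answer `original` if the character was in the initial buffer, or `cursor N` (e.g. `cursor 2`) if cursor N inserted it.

Answer: cursor 2

Derivation:
After op 1 (insert('l')): buffer="lmxsletfhll" (len 11), cursors c1@1 c2@5 c3@11, authorship 1...2.....3
After op 2 (add_cursor(3)): buffer="lmxsletfhll" (len 11), cursors c1@1 c4@3 c2@5 c3@11, authorship 1...2.....3
After op 3 (insert('d')): buffer="ldmxdsldetfhlld" (len 15), cursors c1@2 c4@5 c2@8 c3@15, authorship 11..4.22.....33
Authorship (.=original, N=cursor N): 1 1 . . 4 . 2 2 . . . . . 3 3
Index 7: author = 2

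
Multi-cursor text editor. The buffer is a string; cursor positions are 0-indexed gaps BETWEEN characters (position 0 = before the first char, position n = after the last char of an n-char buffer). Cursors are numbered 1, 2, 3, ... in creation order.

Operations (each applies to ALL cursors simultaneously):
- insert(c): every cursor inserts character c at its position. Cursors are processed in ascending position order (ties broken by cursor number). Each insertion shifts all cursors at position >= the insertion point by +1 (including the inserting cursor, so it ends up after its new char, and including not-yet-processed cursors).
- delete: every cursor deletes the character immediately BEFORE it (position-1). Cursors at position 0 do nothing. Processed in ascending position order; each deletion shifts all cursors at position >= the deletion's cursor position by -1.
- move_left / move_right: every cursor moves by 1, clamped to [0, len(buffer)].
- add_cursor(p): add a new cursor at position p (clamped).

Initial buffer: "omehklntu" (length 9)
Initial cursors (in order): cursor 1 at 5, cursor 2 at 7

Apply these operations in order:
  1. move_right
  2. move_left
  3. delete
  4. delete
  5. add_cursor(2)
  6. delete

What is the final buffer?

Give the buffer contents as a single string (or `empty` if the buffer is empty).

Answer: tu

Derivation:
After op 1 (move_right): buffer="omehklntu" (len 9), cursors c1@6 c2@8, authorship .........
After op 2 (move_left): buffer="omehklntu" (len 9), cursors c1@5 c2@7, authorship .........
After op 3 (delete): buffer="omehltu" (len 7), cursors c1@4 c2@5, authorship .......
After op 4 (delete): buffer="ometu" (len 5), cursors c1@3 c2@3, authorship .....
After op 5 (add_cursor(2)): buffer="ometu" (len 5), cursors c3@2 c1@3 c2@3, authorship .....
After op 6 (delete): buffer="tu" (len 2), cursors c1@0 c2@0 c3@0, authorship ..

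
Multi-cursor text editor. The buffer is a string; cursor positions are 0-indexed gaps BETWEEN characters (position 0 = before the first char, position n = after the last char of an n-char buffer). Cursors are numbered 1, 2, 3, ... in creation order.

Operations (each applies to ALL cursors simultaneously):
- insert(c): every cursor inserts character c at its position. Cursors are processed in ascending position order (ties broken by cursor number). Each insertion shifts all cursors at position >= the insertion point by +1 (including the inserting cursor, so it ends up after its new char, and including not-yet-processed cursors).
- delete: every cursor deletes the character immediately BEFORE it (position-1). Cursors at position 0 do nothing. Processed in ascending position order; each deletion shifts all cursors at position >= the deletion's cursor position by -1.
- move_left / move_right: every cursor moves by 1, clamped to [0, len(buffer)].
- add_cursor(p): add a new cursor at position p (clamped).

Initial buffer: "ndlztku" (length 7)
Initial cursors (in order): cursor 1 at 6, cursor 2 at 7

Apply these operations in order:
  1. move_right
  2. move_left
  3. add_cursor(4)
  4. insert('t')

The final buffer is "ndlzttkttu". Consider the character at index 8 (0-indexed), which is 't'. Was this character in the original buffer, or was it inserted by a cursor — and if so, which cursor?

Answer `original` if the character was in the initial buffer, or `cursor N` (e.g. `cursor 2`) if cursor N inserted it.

After op 1 (move_right): buffer="ndlztku" (len 7), cursors c1@7 c2@7, authorship .......
After op 2 (move_left): buffer="ndlztku" (len 7), cursors c1@6 c2@6, authorship .......
After op 3 (add_cursor(4)): buffer="ndlztku" (len 7), cursors c3@4 c1@6 c2@6, authorship .......
After op 4 (insert('t')): buffer="ndlzttkttu" (len 10), cursors c3@5 c1@9 c2@9, authorship ....3..12.
Authorship (.=original, N=cursor N): . . . . 3 . . 1 2 .
Index 8: author = 2

Answer: cursor 2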